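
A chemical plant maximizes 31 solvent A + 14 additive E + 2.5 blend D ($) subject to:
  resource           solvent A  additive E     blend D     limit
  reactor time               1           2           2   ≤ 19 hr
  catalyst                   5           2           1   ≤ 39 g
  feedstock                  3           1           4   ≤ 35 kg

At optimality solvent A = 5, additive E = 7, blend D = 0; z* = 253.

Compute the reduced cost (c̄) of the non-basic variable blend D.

Check each constraint at x*: reactor time 19/19 (tight); catalyst 39/39 (tight); feedstock 22/35 (slack 13).
By complementary slackness, y = 0 for the non-binding constraint.
Dual feasibility on the basic columns requires 1·y_reactor time + 5·y_catalyst = 31, 2·y_reactor time + 2·y_catalyst = 14.
This yields shadow prices y_reactor time = 1, y_catalyst = 6.
Reduced cost of blend D: c₃ − yᵀa₃ = 2.5 − (1·2 + 6·1) = 2.5 − 8 = -5.5.

-5.5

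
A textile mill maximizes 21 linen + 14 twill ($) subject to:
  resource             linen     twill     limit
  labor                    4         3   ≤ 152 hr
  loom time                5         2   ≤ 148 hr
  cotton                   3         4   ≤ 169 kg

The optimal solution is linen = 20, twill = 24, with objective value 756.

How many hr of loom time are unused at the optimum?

loom time used = 5·20 + 2·24 = 148; slack = 148 − 148 = 0.

0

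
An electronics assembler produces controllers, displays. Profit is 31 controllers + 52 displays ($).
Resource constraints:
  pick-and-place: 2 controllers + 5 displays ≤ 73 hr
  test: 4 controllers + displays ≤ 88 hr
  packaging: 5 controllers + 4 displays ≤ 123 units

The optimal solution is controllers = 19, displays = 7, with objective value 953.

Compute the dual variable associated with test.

At the optimum: pick-and-place uses 73 of 73 (binding); test uses 83 of 88 (slack = 5); packaging uses 123 of 123 (binding).
Slack constraints have shadow price 0 (complementary slackness).
From A_Bᵀ y = c: 2·y_pick-and-place + 5·y_packaging = 31; 5·y_pick-and-place + 4·y_packaging = 52.
This yields shadow prices y_pick-and-place = 8, y_packaging = 3.
Shadow price of test = 0.

0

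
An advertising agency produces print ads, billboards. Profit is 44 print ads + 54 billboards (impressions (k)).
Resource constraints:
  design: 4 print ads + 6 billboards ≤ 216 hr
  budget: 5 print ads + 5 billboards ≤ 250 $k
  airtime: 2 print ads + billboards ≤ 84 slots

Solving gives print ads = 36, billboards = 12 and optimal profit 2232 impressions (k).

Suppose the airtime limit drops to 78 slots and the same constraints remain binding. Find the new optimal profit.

2196

Check each constraint at x*: design 216/216 (tight); budget 240/250 (slack 10); airtime 84/84 (tight).
By complementary slackness, y = 0 for the non-binding constraint.
Dual feasibility on the basic columns requires 4·y_design + 2·y_airtime = 44, 6·y_design + 1·y_airtime = 54.
→ y_design = 8 and y_airtime = 6.
Δz = y_airtime·Δb = 6 × (-6) = -36, so new z* = 2232 − 36 = 2196.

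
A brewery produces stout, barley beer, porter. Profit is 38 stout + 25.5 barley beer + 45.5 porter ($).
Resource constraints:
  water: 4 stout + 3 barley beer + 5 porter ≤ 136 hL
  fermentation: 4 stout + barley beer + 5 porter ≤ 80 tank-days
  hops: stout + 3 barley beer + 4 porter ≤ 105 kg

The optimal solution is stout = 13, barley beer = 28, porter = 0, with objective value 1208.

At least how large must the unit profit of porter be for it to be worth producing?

47.5

At the optimum: water uses 136 of 136 (binding); fermentation uses 80 of 80 (binding); hops uses 97 of 105 (slack = 8).
By complementary slackness, y = 0 for the non-binding constraint.
The binding rows give the dual system: 4·y_water + 4·y_fermentation = 38 and 3·y_water + 1·y_fermentation = 25.5.
Solving: y_water = 8, y_fermentation = 1.5.
porter enters the basis when its profit ≥ yᵀa₃ = 8·5 + 1.5·5 = 47.5.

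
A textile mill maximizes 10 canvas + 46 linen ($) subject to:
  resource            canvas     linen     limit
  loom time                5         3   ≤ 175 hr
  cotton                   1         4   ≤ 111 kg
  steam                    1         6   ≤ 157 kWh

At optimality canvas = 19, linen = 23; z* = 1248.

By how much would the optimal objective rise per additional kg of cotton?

At the optimum: loom time uses 164 of 175 (slack = 11); cotton uses 111 of 111 (binding); steam uses 157 of 157 (binding).
By complementary slackness, y = 0 for the non-binding constraint.
From A_Bᵀ y = c: 1·y_cotton + 1·y_steam = 10; 4·y_cotton + 6·y_steam = 46.
Solving: y_cotton = 7, y_steam = 3.
Shadow price of cotton = 7.

7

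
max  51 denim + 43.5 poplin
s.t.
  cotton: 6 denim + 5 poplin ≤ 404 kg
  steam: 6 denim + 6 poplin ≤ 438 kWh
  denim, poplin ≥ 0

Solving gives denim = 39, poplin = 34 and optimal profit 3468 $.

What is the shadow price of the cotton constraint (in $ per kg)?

At the optimum: cotton uses 404 of 404 (binding); steam uses 438 of 438 (binding).
The binding rows give the dual system: 6·y_cotton + 6·y_steam = 51 and 5·y_cotton + 6·y_steam = 43.5.
Solving: y_cotton = 7.5, y_steam = 1.
Shadow price of cotton = 7.5.

7.5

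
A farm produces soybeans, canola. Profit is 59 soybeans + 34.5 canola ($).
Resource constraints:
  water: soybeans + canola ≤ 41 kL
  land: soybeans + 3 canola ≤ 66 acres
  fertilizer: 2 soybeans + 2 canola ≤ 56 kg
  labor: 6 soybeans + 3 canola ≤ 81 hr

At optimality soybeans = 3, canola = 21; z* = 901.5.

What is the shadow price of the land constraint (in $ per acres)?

2

At the optimum: water uses 24 of 41 (slack = 17); land uses 66 of 66 (binding); fertilizer uses 48 of 56 (slack = 8); labor uses 81 of 81 (binding).
Since water, fertilizer are not tight, their duals are 0.
The binding rows give the dual system: 1·y_land + 6·y_labor = 59 and 3·y_land + 3·y_labor = 34.5.
This yields shadow prices y_land = 2, y_labor = 9.5.
Shadow price of land = 2.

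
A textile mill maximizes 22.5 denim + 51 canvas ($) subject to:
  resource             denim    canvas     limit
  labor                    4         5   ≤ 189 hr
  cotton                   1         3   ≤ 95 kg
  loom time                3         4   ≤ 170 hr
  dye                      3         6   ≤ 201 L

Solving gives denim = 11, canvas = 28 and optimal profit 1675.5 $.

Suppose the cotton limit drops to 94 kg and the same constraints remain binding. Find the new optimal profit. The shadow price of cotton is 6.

Δb = -1, so new z* = 1675.5 + (6)·(-1) = 1675.5 − 6 = 1669.5.

1669.5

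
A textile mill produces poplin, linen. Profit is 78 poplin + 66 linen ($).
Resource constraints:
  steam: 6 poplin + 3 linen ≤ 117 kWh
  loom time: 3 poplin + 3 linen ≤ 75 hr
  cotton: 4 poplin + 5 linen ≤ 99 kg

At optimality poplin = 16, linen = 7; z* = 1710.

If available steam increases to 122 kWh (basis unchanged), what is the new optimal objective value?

At the optimum: steam uses 117 of 117 (binding); loom time uses 69 of 75 (slack = 6); cotton uses 99 of 99 (binding).
Since loom time is not tight, its dual is 0.
The binding rows give the dual system: 6·y_steam + 4·y_cotton = 78 and 3·y_steam + 5·y_cotton = 66.
Solving: y_steam = 7, y_cotton = 9.
Δz = y_steam·Δb = 7 × (5) = 35, so new z* = 1710 + 35 = 1745.

1745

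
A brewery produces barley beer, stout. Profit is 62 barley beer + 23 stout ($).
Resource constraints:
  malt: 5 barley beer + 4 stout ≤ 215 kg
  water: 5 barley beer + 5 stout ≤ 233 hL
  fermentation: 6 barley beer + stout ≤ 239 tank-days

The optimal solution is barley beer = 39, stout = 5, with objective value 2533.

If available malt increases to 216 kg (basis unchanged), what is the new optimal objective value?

Check each constraint at x*: malt 215/215 (tight); water 220/233 (slack 13); fermentation 239/239 (tight).
Slack constraints have shadow price 0 (complementary slackness).
Dual feasibility on the basic columns requires 5·y_malt + 6·y_fermentation = 62, 4·y_malt + 1·y_fermentation = 23.
→ y_malt = 4 and y_fermentation = 7.
Δz = y_malt·Δb = 4 × (1) = 4, so new z* = 2533 + 4 = 2537.

2537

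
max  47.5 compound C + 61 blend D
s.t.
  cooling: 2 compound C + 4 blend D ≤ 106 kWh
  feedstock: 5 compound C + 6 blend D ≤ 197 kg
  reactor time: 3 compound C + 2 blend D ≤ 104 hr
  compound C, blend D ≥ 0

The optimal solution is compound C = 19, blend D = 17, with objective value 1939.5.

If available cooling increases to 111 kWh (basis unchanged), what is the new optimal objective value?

Binding: cooling and feedstock. Non-binding: reactor time (13 unused).
By complementary slackness, y = 0 for the non-binding constraint.
From A_Bᵀ y = c: 2·y_cooling + 5·y_feedstock = 47.5; 4·y_cooling + 6·y_feedstock = 61.
This yields shadow prices y_cooling = 2.5, y_feedstock = 8.5.
Δz = y_cooling·Δb = 2.5 × (5) = 12.5, so new z* = 1939.5 + 12.5 = 1952.

1952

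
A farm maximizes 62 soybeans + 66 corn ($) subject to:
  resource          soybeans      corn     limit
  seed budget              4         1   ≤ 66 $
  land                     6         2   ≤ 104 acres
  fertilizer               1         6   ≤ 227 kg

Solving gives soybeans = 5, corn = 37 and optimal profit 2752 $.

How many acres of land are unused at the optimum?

land used = 6·5 + 2·37 = 104; slack = 104 − 104 = 0.

0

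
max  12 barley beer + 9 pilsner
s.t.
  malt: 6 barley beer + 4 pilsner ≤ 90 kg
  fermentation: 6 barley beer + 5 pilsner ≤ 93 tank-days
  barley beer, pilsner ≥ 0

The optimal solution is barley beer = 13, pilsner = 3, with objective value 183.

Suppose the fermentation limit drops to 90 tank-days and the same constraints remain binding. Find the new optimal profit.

At the optimum: malt uses 90 of 90 (binding); fermentation uses 93 of 93 (binding).
Dual feasibility on the basic columns requires 6·y_malt + 6·y_fermentation = 12, 4·y_malt + 5·y_fermentation = 9.
Solving: y_malt = 1, y_fermentation = 1.
Δz = y_fermentation·Δb = 1 × (-3) = -3, so new z* = 183 − 3 = 180.

180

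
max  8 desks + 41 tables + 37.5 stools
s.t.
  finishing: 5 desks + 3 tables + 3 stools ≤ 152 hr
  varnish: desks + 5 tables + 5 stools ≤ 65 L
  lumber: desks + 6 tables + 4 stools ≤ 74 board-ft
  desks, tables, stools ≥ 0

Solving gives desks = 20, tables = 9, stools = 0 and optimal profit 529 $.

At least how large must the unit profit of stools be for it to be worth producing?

39

Check each constraint at x*: finishing 127/152 (slack 25); varnish 65/65 (tight); lumber 74/74 (tight).
Slack constraints have shadow price 0 (complementary slackness).
From A_Bᵀ y = c: 1·y_varnish + 1·y_lumber = 8; 5·y_varnish + 6·y_lumber = 41.
This yields shadow prices y_varnish = 7, y_lumber = 1.
stools enters the basis when its profit ≥ yᵀa₃ = 7·5 + 1·4 = 39.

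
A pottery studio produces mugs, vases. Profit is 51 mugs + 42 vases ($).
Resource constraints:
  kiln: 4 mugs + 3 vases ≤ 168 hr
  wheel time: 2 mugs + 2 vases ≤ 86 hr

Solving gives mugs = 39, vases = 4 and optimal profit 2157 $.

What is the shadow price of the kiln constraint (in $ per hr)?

Check each constraint at x*: kiln 168/168 (tight); wheel time 86/86 (tight).
From A_Bᵀ y = c: 4·y_kiln + 2·y_wheel time = 51; 3·y_kiln + 2·y_wheel time = 42.
→ y_kiln = 9 and y_wheel time = 7.5.
Shadow price of kiln = 9.

9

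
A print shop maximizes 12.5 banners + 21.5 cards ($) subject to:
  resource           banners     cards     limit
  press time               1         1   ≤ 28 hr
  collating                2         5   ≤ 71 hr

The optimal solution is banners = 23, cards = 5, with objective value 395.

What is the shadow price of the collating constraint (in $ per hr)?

3

Check each constraint at x*: press time 28/28 (tight); collating 71/71 (tight).
From A_Bᵀ y = c: 1·y_press time + 2·y_collating = 12.5; 1·y_press time + 5·y_collating = 21.5.
This yields shadow prices y_press time = 6.5, y_collating = 3.
Shadow price of collating = 3.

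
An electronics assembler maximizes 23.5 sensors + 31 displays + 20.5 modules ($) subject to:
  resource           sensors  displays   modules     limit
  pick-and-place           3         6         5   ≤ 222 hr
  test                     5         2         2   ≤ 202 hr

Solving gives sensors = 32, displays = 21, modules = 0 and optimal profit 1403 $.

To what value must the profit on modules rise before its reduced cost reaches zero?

26.5

At the optimum: pick-and-place uses 222 of 222 (binding); test uses 202 of 202 (binding).
The binding rows give the dual system: 3·y_pick-and-place + 5·y_test = 23.5 and 6·y_pick-and-place + 2·y_test = 31.
This yields shadow prices y_pick-and-place = 4.5, y_test = 2.
modules enters the basis when its profit ≥ yᵀa₃ = 4.5·5 + 2·2 = 26.5.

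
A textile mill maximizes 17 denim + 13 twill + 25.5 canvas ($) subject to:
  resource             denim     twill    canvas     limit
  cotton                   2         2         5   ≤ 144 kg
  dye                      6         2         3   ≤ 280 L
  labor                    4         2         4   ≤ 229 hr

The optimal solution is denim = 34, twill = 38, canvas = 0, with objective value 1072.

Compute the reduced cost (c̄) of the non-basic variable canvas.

Check each constraint at x*: cotton 144/144 (tight); dye 280/280 (tight); labor 212/229 (slack 17).
Since labor is not tight, its dual is 0.
Dual feasibility on the basic columns requires 2·y_cotton + 6·y_dye = 17, 2·y_cotton + 2·y_dye = 13.
This yields shadow prices y_cotton = 5.5, y_dye = 1.
Reduced cost of canvas: c₃ − yᵀa₃ = 25.5 − (5.5·5 + 1·3) = 25.5 − 30.5 = -5.

-5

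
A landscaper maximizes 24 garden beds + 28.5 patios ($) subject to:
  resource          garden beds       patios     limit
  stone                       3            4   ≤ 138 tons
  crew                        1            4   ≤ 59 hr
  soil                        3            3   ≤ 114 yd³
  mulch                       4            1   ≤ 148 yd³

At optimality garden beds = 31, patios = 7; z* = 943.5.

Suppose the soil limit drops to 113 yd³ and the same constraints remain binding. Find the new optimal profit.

936

Check each constraint at x*: stone 121/138 (slack 17); crew 59/59 (tight); soil 114/114 (tight); mulch 131/148 (slack 17).
Since stone, mulch are not tight, their duals are 0.
The binding rows give the dual system: 1·y_crew + 3·y_soil = 24 and 4·y_crew + 3·y_soil = 28.5.
This yields shadow prices y_crew = 1.5, y_soil = 7.5.
Δz = y_soil·Δb = 7.5 × (-1) = -7.5, so new z* = 943.5 − 7.5 = 936.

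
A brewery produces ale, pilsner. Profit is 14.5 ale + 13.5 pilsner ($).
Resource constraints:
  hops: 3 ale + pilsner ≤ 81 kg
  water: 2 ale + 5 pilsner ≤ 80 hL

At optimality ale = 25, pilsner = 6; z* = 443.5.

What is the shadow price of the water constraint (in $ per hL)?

2

Check each constraint at x*: hops 81/81 (tight); water 80/80 (tight).
From A_Bᵀ y = c: 3·y_hops + 2·y_water = 14.5; 1·y_hops + 5·y_water = 13.5.
→ y_hops = 3.5 and y_water = 2.
Shadow price of water = 2.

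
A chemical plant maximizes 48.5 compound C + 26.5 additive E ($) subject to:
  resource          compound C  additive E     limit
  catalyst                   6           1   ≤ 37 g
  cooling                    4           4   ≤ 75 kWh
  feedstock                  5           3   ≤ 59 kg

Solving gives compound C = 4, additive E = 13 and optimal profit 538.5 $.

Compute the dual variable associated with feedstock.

Check each constraint at x*: catalyst 37/37 (tight); cooling 68/75 (slack 7); feedstock 59/59 (tight).
By complementary slackness, y = 0 for the non-binding constraint.
The binding rows give the dual system: 6·y_catalyst + 5·y_feedstock = 48.5 and 1·y_catalyst + 3·y_feedstock = 26.5.
→ y_catalyst = 1 and y_feedstock = 8.5.
Shadow price of feedstock = 8.5.

8.5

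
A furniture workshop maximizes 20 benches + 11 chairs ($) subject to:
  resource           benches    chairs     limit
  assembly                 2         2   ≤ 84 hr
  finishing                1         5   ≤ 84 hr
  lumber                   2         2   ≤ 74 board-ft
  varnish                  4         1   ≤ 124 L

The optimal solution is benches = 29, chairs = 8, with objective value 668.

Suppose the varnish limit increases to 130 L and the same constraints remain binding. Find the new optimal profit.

Check each constraint at x*: assembly 74/84 (slack 10); finishing 69/84 (slack 15); lumber 74/74 (tight); varnish 124/124 (tight).
By complementary slackness, y = 0 for the non-binding constraints.
Dual feasibility on the basic columns requires 2·y_lumber + 4·y_varnish = 20, 2·y_lumber + 1·y_varnish = 11.
This yields shadow prices y_lumber = 4, y_varnish = 3.
Δz = y_varnish·Δb = 3 × (6) = 18, so new z* = 668 + 18 = 686.

686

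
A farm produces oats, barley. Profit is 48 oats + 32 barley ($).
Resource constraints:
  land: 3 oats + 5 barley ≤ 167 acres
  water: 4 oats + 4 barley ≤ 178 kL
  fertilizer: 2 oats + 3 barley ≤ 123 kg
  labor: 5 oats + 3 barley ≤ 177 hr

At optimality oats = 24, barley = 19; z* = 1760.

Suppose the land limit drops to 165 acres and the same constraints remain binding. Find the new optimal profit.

1758

Check each constraint at x*: land 167/167 (tight); water 172/178 (slack 6); fertilizer 105/123 (slack 18); labor 177/177 (tight).
Since water, fertilizer are not tight, their duals are 0.
Dual feasibility on the basic columns requires 3·y_land + 5·y_labor = 48, 5·y_land + 3·y_labor = 32.
Solving: y_land = 1, y_labor = 9.
Δz = y_land·Δb = 1 × (-2) = -2, so new z* = 1760 − 2 = 1758.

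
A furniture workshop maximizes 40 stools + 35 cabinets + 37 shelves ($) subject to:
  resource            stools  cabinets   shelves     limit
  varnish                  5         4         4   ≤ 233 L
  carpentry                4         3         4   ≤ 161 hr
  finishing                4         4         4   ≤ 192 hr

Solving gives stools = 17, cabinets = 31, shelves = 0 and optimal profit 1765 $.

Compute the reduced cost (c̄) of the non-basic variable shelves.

Binding: carpentry and finishing. Non-binding: varnish (24 unused).
By complementary slackness, y = 0 for the non-binding constraint.
The binding rows give the dual system: 4·y_carpentry + 4·y_finishing = 40 and 3·y_carpentry + 4·y_finishing = 35.
This yields shadow prices y_carpentry = 5, y_finishing = 5.
Reduced cost of shelves: c₃ − yᵀa₃ = 37 − (5·4 + 5·4) = 37 − 40 = -3.

-3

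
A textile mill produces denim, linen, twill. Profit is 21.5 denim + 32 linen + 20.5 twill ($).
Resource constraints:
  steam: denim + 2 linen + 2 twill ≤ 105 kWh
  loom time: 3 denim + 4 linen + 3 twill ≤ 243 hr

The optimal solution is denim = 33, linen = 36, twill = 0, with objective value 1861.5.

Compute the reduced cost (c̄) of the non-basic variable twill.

Check each constraint at x*: steam 105/105 (tight); loom time 243/243 (tight).
Dual feasibility on the basic columns requires 1·y_steam + 3·y_loom time = 21.5, 2·y_steam + 4·y_loom time = 32.
→ y_steam = 5 and y_loom time = 5.5.
Reduced cost of twill: c₃ − yᵀa₃ = 20.5 − (5·2 + 5.5·3) = 20.5 − 26.5 = -6.

-6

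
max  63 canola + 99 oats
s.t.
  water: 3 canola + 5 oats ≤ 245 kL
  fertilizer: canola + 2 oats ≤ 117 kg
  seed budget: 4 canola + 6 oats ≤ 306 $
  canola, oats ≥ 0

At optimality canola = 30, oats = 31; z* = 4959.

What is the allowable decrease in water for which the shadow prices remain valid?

15.5

Binding constraints: water, seed budget. The basis is B = [[3,5],[4,6]] with det -2.
Per unit decrease in water, x* moves by d = (3, -2).
The basis stays optimal until oats reaches 0; allowable decrease = 15.5 kL.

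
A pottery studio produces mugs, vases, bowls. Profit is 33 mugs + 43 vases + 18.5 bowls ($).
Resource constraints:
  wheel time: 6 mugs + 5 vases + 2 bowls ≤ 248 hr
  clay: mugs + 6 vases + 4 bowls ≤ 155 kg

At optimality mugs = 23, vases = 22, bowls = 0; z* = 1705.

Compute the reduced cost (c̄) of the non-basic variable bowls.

-3.5

Both wheel time and clay are binding at x*.
The binding rows give the dual system: 6·y_wheel time + 1·y_clay = 33 and 5·y_wheel time + 6·y_clay = 43.
Solving: y_wheel time = 5, y_clay = 3.
Reduced cost of bowls: c₃ − yᵀa₃ = 18.5 − (5·2 + 3·4) = 18.5 − 22 = -3.5.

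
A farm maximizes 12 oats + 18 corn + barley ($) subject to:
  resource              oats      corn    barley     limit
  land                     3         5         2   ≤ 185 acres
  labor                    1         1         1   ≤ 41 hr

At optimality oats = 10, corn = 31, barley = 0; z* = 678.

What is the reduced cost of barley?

-8

Both land and labor are binding at x*.
Dual feasibility on the basic columns requires 3·y_land + 1·y_labor = 12, 5·y_land + 1·y_labor = 18.
This yields shadow prices y_land = 3, y_labor = 3.
Reduced cost of barley: c₃ − yᵀa₃ = 1 − (3·2 + 3·1) = 1 − 9 = -8.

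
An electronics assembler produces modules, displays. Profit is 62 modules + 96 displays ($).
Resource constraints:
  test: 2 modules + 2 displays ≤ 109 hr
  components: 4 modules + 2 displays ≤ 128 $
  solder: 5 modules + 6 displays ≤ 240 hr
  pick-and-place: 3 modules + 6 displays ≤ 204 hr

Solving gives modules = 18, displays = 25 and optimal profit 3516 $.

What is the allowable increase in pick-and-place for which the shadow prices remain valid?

36

Binding constraints: solder, pick-and-place. The basis is B = [[5,6],[3,6]] with det 12.
Per unit increase in pick-and-place, x* moves by d = (-0.5, 0.4167).
The basis stays optimal until modules reaches 0; allowable increase = 36 hr.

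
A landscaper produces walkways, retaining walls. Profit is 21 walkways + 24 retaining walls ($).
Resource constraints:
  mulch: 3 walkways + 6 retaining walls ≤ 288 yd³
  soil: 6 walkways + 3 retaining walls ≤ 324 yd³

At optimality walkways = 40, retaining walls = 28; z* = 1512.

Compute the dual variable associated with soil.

Check each constraint at x*: mulch 288/288 (tight); soil 324/324 (tight).
The binding rows give the dual system: 3·y_mulch + 6·y_soil = 21 and 6·y_mulch + 3·y_soil = 24.
This yields shadow prices y_mulch = 3, y_soil = 2.
Shadow price of soil = 2.

2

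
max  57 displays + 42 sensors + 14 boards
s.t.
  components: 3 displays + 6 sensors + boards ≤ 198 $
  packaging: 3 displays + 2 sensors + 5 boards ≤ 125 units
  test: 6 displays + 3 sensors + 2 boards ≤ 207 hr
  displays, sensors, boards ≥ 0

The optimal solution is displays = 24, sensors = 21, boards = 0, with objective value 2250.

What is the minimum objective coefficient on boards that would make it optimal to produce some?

19

Binding: components and test. Non-binding: packaging (11 unused).
By complementary slackness, y = 0 for the non-binding constraint.
From A_Bᵀ y = c: 3·y_components + 6·y_test = 57; 6·y_components + 3·y_test = 42.
This yields shadow prices y_components = 3, y_test = 8.
boards enters the basis when its profit ≥ yᵀa₃ = 3·1 + 8·2 = 19.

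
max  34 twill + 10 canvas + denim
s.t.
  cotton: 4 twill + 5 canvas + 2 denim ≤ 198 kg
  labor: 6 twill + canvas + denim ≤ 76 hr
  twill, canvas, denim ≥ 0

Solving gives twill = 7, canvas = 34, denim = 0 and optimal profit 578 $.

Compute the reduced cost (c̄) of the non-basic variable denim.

-6

Check each constraint at x*: cotton 198/198 (tight); labor 76/76 (tight).
The binding rows give the dual system: 4·y_cotton + 6·y_labor = 34 and 5·y_cotton + 1·y_labor = 10.
This yields shadow prices y_cotton = 1, y_labor = 5.
Reduced cost of denim: c₃ − yᵀa₃ = 1 − (1·2 + 5·1) = 1 − 7 = -6.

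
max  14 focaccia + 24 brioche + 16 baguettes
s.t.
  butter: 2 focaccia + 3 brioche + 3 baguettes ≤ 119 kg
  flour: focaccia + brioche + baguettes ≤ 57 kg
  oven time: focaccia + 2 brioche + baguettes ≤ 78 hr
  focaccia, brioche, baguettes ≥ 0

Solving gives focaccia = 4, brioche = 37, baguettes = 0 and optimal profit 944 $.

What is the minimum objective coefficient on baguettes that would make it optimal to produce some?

18

At the optimum: butter uses 119 of 119 (binding); flour uses 41 of 57 (slack = 16); oven time uses 78 of 78 (binding).
Since flour is not tight, its dual is 0.
Dual feasibility on the basic columns requires 2·y_butter + 1·y_oven time = 14, 3·y_butter + 2·y_oven time = 24.
Solving: y_butter = 4, y_oven time = 6.
baguettes enters the basis when its profit ≥ yᵀa₃ = 4·3 + 6·1 = 18.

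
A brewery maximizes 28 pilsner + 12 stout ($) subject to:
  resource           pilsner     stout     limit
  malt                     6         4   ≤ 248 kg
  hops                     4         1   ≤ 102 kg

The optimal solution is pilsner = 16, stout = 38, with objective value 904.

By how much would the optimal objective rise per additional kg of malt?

2

Check each constraint at x*: malt 248/248 (tight); hops 102/102 (tight).
From A_Bᵀ y = c: 6·y_malt + 4·y_hops = 28; 4·y_malt + 1·y_hops = 12.
→ y_malt = 2 and y_hops = 4.
Shadow price of malt = 2.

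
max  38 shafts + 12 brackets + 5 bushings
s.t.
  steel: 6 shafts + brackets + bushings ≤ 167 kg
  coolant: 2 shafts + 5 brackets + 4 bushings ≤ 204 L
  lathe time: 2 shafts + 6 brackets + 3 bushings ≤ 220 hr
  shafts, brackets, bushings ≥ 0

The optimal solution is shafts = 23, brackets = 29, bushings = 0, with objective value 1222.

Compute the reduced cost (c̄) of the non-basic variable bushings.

Check each constraint at x*: steel 167/167 (tight); coolant 191/204 (slack 13); lathe time 220/220 (tight).
Slack constraints have shadow price 0 (complementary slackness).
Dual feasibility on the basic columns requires 6·y_steel + 2·y_lathe time = 38, 1·y_steel + 6·y_lathe time = 12.
→ y_steel = 6 and y_lathe time = 1.
Reduced cost of bushings: c₃ − yᵀa₃ = 5 − (6·1 + 1·3) = 5 − 9 = -4.

-4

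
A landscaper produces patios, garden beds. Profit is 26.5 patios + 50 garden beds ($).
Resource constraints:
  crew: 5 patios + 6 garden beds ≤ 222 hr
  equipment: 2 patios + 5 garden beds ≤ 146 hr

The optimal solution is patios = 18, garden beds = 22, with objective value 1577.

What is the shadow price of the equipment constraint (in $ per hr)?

7

At the optimum: crew uses 222 of 222 (binding); equipment uses 146 of 146 (binding).
From A_Bᵀ y = c: 5·y_crew + 2·y_equipment = 26.5; 6·y_crew + 5·y_equipment = 50.
This yields shadow prices y_crew = 2.5, y_equipment = 7.
Shadow price of equipment = 7.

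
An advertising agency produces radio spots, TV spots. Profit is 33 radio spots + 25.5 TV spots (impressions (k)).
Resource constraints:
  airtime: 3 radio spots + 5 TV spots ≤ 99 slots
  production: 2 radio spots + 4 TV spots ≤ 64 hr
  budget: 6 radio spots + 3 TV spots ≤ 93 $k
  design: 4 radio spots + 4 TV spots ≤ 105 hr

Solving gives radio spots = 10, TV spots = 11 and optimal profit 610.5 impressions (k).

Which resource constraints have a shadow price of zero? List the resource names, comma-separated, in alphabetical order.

airtime: 85/99 (slack 14)
production: 64/64 (binding)
budget: 93/93 (binding)
design: 84/105 (slack 21)
By complementary slackness, a constraint with positive slack has shadow price 0 → airtime, design.

airtime, design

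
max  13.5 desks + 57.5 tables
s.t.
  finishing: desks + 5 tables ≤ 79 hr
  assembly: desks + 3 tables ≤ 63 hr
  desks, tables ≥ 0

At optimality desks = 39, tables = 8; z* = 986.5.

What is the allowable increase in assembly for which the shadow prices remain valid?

16

Binding constraints: finishing, assembly. The basis is B = [[1,5],[1,3]] with det -2.
Per unit increase in assembly, x* moves by d = (2.5, -0.5).
The basis stays optimal until tables reaches 0; allowable increase = 16 hr.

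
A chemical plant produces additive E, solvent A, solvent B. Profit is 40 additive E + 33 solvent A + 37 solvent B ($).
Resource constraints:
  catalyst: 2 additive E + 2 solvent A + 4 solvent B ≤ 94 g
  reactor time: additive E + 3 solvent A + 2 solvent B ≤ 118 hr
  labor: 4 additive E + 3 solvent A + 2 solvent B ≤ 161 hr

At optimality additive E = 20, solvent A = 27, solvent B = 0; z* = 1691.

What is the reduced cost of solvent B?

Binding: catalyst and labor. Non-binding: reactor time (17 unused).
Since reactor time is not tight, its dual is 0.
The binding rows give the dual system: 2·y_catalyst + 4·y_labor = 40 and 2·y_catalyst + 3·y_labor = 33.
This yields shadow prices y_catalyst = 6, y_labor = 7.
Reduced cost of solvent B: c₃ − yᵀa₃ = 37 − (6·4 + 7·2) = 37 − 38 = -1.

-1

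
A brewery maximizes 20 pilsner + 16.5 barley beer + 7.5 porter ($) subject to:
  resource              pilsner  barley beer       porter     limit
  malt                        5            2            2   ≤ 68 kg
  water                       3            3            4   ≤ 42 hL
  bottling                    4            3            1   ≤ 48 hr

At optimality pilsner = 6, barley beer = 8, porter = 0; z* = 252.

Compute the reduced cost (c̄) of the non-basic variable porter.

At the optimum: malt uses 46 of 68 (slack = 22); water uses 42 of 42 (binding); bottling uses 48 of 48 (binding).
By complementary slackness, y = 0 for the non-binding constraint.
From A_Bᵀ y = c: 3·y_water + 4·y_bottling = 20; 3·y_water + 3·y_bottling = 16.5.
This yields shadow prices y_water = 2, y_bottling = 3.5.
Reduced cost of porter: c₃ − yᵀa₃ = 7.5 − (2·4 + 3.5·1) = 7.5 − 11.5 = -4.

-4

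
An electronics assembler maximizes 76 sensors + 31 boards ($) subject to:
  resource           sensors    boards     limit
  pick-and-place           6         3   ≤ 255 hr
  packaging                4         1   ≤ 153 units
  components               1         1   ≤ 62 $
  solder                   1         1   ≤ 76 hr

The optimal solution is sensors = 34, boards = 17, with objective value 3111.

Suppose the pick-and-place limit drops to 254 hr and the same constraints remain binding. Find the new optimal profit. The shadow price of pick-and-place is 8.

3103

Δb = -1, so new z* = 3111 + (8)·(-1) = 3111 − 8 = 3103.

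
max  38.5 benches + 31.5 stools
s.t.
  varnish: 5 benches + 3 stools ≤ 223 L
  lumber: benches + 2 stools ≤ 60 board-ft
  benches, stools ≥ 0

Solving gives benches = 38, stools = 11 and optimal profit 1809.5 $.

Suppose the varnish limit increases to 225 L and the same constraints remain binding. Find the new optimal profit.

1822.5

Check each constraint at x*: varnish 223/223 (tight); lumber 60/60 (tight).
The binding rows give the dual system: 5·y_varnish + 1·y_lumber = 38.5 and 3·y_varnish + 2·y_lumber = 31.5.
This yields shadow prices y_varnish = 6.5, y_lumber = 6.
Δz = y_varnish·Δb = 6.5 × (2) = 13, so new z* = 1809.5 + 13 = 1822.5.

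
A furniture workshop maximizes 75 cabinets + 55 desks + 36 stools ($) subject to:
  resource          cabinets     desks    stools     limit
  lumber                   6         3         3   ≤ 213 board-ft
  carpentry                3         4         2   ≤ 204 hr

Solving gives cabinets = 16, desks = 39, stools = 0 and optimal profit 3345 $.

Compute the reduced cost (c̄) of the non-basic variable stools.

-5

Check each constraint at x*: lumber 213/213 (tight); carpentry 204/204 (tight).
From A_Bᵀ y = c: 6·y_lumber + 3·y_carpentry = 75; 3·y_lumber + 4·y_carpentry = 55.
→ y_lumber = 9 and y_carpentry = 7.
Reduced cost of stools: c₃ − yᵀa₃ = 36 − (9·3 + 7·2) = 36 − 41 = -5.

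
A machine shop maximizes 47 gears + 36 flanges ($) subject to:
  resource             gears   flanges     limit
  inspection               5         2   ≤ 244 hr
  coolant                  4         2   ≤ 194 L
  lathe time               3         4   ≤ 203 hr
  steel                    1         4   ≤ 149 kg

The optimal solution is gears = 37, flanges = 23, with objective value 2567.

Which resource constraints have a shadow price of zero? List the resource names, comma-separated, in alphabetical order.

inspection: 231/244 (slack 13)
coolant: 194/194 (binding)
lathe time: 203/203 (binding)
steel: 129/149 (slack 20)
By complementary slackness, a constraint with positive slack has shadow price 0 → inspection, steel.

inspection, steel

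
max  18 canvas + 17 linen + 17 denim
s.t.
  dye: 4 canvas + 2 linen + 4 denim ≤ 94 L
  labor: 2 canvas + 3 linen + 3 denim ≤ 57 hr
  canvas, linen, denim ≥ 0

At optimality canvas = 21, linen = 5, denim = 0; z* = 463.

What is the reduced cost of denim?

Check each constraint at x*: dye 94/94 (tight); labor 57/57 (tight).
The binding rows give the dual system: 4·y_dye + 2·y_labor = 18 and 2·y_dye + 3·y_labor = 17.
This yields shadow prices y_dye = 2.5, y_labor = 4.
Reduced cost of denim: c₃ − yᵀa₃ = 17 − (2.5·4 + 4·3) = 17 − 22 = -5.

-5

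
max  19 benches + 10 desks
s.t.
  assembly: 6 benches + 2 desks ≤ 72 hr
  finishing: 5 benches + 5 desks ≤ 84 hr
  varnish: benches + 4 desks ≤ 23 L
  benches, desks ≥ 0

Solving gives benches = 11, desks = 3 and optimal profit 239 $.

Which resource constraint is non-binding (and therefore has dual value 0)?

assembly: 72/72 (binding)
finishing: 70/84 (slack 14)
varnish: 23/23 (binding)
By complementary slackness, a constraint with positive slack has shadow price 0 → finishing.

finishing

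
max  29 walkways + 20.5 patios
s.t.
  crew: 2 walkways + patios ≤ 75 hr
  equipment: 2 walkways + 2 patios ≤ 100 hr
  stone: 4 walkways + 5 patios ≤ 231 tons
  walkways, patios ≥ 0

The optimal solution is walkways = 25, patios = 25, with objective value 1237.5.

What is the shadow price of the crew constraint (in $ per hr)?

Binding: crew and equipment. Non-binding: stone (6 unused).
Since stone is not tight, its dual is 0.
The binding rows give the dual system: 2·y_crew + 2·y_equipment = 29 and 1·y_crew + 2·y_equipment = 20.5.
This yields shadow prices y_crew = 8.5, y_equipment = 6.
Shadow price of crew = 8.5.

8.5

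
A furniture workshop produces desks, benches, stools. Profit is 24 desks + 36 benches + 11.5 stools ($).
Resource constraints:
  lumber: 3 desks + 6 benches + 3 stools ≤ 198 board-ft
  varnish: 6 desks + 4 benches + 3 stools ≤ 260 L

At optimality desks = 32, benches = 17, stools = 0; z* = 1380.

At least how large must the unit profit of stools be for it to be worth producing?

Check each constraint at x*: lumber 198/198 (tight); varnish 260/260 (tight).
From A_Bᵀ y = c: 3·y_lumber + 6·y_varnish = 24; 6·y_lumber + 4·y_varnish = 36.
→ y_lumber = 5 and y_varnish = 1.5.
stools enters the basis when its profit ≥ yᵀa₃ = 5·3 + 1.5·3 = 19.5.

19.5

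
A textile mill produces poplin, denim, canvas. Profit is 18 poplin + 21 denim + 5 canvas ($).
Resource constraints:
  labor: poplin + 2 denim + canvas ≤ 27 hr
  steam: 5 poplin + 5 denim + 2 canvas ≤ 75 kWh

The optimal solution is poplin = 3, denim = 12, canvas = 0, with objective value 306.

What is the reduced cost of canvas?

-4

Check each constraint at x*: labor 27/27 (tight); steam 75/75 (tight).
From A_Bᵀ y = c: 1·y_labor + 5·y_steam = 18; 2·y_labor + 5·y_steam = 21.
→ y_labor = 3 and y_steam = 3.
Reduced cost of canvas: c₃ − yᵀa₃ = 5 − (3·1 + 3·2) = 5 − 9 = -4.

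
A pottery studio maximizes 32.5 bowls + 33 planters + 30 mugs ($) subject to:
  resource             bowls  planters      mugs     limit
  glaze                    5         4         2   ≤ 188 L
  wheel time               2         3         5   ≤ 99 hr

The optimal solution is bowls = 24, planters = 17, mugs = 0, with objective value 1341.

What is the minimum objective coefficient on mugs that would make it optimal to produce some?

34

At the optimum: glaze uses 188 of 188 (binding); wheel time uses 99 of 99 (binding).
The binding rows give the dual system: 5·y_glaze + 2·y_wheel time = 32.5 and 4·y_glaze + 3·y_wheel time = 33.
Solving: y_glaze = 4.5, y_wheel time = 5.
mugs enters the basis when its profit ≥ yᵀa₃ = 4.5·2 + 5·5 = 34.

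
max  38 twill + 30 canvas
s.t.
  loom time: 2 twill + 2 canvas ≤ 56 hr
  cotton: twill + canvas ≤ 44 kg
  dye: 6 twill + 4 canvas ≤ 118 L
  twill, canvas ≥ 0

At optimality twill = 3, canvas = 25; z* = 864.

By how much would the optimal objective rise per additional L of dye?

Binding: loom time and dye. Non-binding: cotton (16 unused).
Slack constraints have shadow price 0 (complementary slackness).
From A_Bᵀ y = c: 2·y_loom time + 6·y_dye = 38; 2·y_loom time + 4·y_dye = 30.
→ y_loom time = 7 and y_dye = 4.
Shadow price of dye = 4.

4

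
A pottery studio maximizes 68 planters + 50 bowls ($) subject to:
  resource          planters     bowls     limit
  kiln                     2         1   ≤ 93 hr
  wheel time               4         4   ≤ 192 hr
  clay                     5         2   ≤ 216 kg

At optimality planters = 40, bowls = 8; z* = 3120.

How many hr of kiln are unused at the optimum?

5

kiln used = 2·40 + 1·8 = 88; slack = 93 − 88 = 5.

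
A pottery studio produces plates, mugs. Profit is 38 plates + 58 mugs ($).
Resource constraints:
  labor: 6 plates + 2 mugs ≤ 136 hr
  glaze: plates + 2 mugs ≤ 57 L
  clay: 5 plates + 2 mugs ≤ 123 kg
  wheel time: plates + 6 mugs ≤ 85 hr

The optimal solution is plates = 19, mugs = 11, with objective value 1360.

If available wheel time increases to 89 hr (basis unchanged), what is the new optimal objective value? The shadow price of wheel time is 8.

Δb = 4, so new z* = 1360 + (8)·(4) = 1360 + 32 = 1392.

1392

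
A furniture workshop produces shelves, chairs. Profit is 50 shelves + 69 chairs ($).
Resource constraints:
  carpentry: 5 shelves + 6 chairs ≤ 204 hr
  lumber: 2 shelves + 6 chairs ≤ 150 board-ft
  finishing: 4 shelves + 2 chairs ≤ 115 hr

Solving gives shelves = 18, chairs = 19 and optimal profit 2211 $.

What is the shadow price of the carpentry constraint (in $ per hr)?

9

At the optimum: carpentry uses 204 of 204 (binding); lumber uses 150 of 150 (binding); finishing uses 110 of 115 (slack = 5).
By complementary slackness, y = 0 for the non-binding constraint.
Dual feasibility on the basic columns requires 5·y_carpentry + 2·y_lumber = 50, 6·y_carpentry + 6·y_lumber = 69.
Solving: y_carpentry = 9, y_lumber = 2.5.
Shadow price of carpentry = 9.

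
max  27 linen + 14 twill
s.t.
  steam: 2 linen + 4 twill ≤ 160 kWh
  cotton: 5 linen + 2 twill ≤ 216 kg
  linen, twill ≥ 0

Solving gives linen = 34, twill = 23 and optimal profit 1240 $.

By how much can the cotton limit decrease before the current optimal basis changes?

136

Binding constraints: steam, cotton. The basis is B = [[2,4],[5,2]] with det -16.
Per unit decrease in cotton, x* moves by d = (-0.25, 0.125).
The basis stays optimal until linen reaches 0; allowable decrease = 136 kg.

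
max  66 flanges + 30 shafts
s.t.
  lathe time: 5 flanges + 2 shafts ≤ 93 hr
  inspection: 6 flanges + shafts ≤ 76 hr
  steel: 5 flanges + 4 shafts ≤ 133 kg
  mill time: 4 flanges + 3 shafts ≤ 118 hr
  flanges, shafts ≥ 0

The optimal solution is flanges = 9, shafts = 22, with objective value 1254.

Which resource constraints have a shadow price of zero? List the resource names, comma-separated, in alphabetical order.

lathe time: 89/93 (slack 4)
inspection: 76/76 (binding)
steel: 133/133 (binding)
mill time: 102/118 (slack 16)
By complementary slackness, a constraint with positive slack has shadow price 0 → lathe time, mill time.

lathe time, mill time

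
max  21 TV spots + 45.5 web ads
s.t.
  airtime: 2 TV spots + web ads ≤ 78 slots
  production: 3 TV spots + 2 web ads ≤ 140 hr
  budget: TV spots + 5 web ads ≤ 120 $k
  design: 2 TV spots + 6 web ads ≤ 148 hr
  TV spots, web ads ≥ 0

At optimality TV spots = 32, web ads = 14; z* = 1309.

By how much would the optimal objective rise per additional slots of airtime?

3.5

Check each constraint at x*: airtime 78/78 (tight); production 124/140 (slack 16); budget 102/120 (slack 18); design 148/148 (tight).
By complementary slackness, y = 0 for the non-binding constraints.
From A_Bᵀ y = c: 2·y_airtime + 2·y_design = 21; 1·y_airtime + 6·y_design = 45.5.
This yields shadow prices y_airtime = 3.5, y_design = 7.
Shadow price of airtime = 3.5.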